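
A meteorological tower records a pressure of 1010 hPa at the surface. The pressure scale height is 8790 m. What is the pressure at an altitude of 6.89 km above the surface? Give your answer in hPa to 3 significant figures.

P ≈ 461 hPa

Barometric formula: P = P₀ exp(−z/H).
z/H = 6890.0/8790.0 = 0.78385; exp(−0.78385) = 0.45664.
P = 1010 × 0.45664 = 461.21 hPa.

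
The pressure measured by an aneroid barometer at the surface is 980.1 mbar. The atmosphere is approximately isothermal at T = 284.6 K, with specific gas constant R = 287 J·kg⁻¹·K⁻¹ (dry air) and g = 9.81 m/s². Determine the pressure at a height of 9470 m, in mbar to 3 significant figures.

Scale height: H = RT/g = 287 × 284.6 / 9.81 = 8326.2 m.
Barometric formula: P = P₀ exp(−z/H).
z/H = 9470.0/8326.2 = 1.1374; exp(−1.1374) = 0.32065.
P = 980.1 × 0.32065 = 314.27 mbar.

P ≈ 314 mbar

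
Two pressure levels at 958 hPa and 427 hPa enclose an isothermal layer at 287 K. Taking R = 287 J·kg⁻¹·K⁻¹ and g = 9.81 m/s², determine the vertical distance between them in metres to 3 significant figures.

Δz ≈ 6780 m

Hypsometric equation: Δz = (R T̄/g) ln(P₁/P₂).
R T̄/g = 287 × 287 / 9.81 = 8396.4 m.
ln(958/427) = ln(2.2436) = 0.80808.
Δz = 8396.4 × 0.80808 = 6785.0 m.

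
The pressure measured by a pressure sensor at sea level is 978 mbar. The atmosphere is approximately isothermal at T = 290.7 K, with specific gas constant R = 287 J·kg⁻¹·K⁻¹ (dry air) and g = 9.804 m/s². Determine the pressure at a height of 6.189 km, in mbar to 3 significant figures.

P ≈ 473 mbar

Scale height: H = RT/g = 287 × 290.7 / 9.804 = 8509.9 m.
Barometric formula: P = P₀ exp(−z/H).
z/H = 6189.0/8509.9 = 0.72727; exp(−0.72727) = 0.48323.
P = 978 × 0.48323 = 472.60 mbar.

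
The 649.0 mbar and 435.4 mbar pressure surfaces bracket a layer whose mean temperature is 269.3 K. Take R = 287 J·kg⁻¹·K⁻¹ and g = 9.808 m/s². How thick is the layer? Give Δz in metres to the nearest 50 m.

Δz ≈ 3150 m

Hypsometric equation: Δz = (R T̄/g) ln(P₁/P₂).
R T̄/g = 287 × 269.3 / 9.808 = 7880.2 m.
ln(649.0/435.4) = ln(1.4906) = 0.39918.
Δz = 7880.2 × 0.39918 = 3145.6 m.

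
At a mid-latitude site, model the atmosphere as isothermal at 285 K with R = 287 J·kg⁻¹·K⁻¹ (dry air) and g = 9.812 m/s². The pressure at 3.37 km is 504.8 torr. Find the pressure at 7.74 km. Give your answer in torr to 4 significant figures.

P ≈ 298.9 torr

Scale height: H = RT/g = 287 × 285 / 9.812 = 8336.2 m.
Between two levels, P₂ = P₁ exp(−Δz/H) with Δz = z₂ − z₁.
Δz = 7740.0 − 3370.0 = 4370.0 m; Δz/H = 4370.0/8336.2 = 0.52422.
P₂ = 504.8 × exp(−0.52422) = 504.8 × 0.59202 = 298.85 torr.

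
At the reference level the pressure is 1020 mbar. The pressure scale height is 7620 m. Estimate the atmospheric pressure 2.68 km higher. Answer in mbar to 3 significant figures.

Barometric formula: P = P₀ exp(−z/H).
z/H = 2680.0/7620.0 = 0.35171; exp(−0.35171) = 0.70348.
P = 1020 × 0.70348 = 717.55 mbar.

P ≈ 718 mbar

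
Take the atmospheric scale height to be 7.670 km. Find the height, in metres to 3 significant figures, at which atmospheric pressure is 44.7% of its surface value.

z ≈ 6180 m

Set P/P₀ = exp(−z/H) = 0.447, so z = −H ln(0.447).
−ln(0.447) = 0.80520; z = 7670.0 × 0.80520 = 6175.9 m.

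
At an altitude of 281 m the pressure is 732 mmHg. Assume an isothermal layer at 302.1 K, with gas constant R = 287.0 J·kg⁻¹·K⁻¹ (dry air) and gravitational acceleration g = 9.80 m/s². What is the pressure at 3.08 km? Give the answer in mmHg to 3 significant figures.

P ≈ 533 mmHg

Scale height: H = RT/g = 287.0 × 302.1 / 9.80 = 8847.2 m.
Between two levels, P₂ = P₁ exp(−Δz/H) with Δz = z₂ − z₁.
Δz = 3080.0 − 281.00 = 2799.0 m; Δz/H = 2799.0/8847.2 = 0.31637.
P₂ = 732 × exp(−0.31637) = 732 × 0.72879 = 533.47 mmHg.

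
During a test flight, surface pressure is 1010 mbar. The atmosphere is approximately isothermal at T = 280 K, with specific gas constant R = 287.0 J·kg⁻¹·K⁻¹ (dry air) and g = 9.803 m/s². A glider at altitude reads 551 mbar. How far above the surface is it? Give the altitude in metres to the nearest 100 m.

z ≈ 5000 m

Scale height: H = RT/g = 287.0 × 280 / 9.803 = 8197.5 m.
Invert the barometric formula: z = H ln(P₀/P).
P₀/P = 1010/551 = 1.8330; ln(1.8330) = 0.60595.
z = 8197.5 × 0.60595 = 4967.3 m.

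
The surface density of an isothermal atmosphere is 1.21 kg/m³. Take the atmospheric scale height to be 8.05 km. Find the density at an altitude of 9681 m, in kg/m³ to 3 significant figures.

ρ ≈ 0.363 kg/m³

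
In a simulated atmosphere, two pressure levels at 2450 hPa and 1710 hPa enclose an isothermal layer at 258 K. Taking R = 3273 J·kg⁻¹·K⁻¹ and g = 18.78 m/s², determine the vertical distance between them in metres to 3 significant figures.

Hypsometric equation: Δz = (R T̄/g) ln(P₁/P₂).
R T̄/g = 3273 × 258 / 18.78 = 44965 m.
ln(2450/1710) = ln(1.4327) = 0.35956.
Δz = 44965 × 0.35956 = 16168 m.

Δz ≈ 16200 m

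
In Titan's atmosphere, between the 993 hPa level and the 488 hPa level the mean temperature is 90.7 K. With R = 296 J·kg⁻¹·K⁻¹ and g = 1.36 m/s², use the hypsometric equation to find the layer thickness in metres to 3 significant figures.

Hypsometric equation: Δz = (R T̄/g) ln(P₁/P₂).
R T̄/g = 296 × 90.7 / 1.36 = 19741 m.
ln(993/488) = ln(2.0348) = 0.71040.
Δz = 19741 × 0.71040 = 14024 m.

Δz ≈ 14000 m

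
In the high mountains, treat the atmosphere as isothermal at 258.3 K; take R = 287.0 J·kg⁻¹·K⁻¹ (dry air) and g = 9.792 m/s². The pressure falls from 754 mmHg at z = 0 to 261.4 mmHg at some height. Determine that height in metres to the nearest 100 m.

z ≈ 8000 m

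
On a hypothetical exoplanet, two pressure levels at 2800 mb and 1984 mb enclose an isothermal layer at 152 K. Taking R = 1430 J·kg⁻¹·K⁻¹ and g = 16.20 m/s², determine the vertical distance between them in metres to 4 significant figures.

Hypsometric equation: Δz = (R T̄/g) ln(P₁/P₂).
R T̄/g = 1430 × 152 / 16.20 = 13417 m.
ln(2800/1984) = ln(1.4113) = 0.34451.
Δz = 13417 × 0.34451 = 4622.3 m.

Δz ≈ 4622 m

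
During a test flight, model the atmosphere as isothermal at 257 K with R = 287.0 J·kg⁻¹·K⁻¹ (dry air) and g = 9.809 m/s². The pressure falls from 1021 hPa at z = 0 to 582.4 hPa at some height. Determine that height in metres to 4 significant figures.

Scale height: H = RT/g = 287.0 × 257 / 9.809 = 7519.5 m.
Invert the barometric formula: z = H ln(P₀/P).
P₀/P = 1021/582.4 = 1.7531; ln(1.7531) = 0.56139.
z = 7519.5 × 0.56139 = 4221.4 m.

z ≈ 4221 m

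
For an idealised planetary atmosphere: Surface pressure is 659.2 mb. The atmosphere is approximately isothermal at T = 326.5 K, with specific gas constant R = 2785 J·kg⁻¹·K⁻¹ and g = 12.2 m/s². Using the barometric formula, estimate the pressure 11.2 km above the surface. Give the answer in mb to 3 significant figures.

Scale height: H = RT/g = 2785 × 326.5 / 12.2 = 74533 m.
Barometric formula: P = P₀ exp(−z/H).
z/H = 11200/74533 = 0.15027; exp(−0.15027) = 0.86048.
P = 659.2 × 0.86048 = 567.23 mb.

P ≈ 567 mb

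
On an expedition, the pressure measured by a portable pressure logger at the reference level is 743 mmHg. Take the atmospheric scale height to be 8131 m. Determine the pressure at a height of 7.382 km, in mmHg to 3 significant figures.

P ≈ 300 mmHg

Barometric formula: P = P₀ exp(−z/H).
z/H = 7382.0/8131.0 = 0.90788; exp(−0.90788) = 0.40338.
P = 743 × 0.40338 = 299.71 mmHg.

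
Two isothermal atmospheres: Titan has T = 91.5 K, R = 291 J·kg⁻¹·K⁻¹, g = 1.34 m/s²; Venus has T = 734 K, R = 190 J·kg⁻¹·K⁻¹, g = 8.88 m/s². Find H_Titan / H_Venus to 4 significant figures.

H = RT/g for each body.
H_Titan = 291 × 91.5 / 1.34 = 19871 m.
H_Venus = 190 × 734 / 8.88 = 15705 m.
H_Titan/H_Venus = 19871/15705 = 1.2653.

H_Titan/H_Venus ≈ 1.265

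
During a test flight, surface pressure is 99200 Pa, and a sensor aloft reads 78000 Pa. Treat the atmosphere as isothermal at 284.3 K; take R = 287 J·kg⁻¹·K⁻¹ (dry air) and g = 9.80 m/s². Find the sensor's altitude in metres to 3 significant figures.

Scale height: H = RT/g = 287 × 284.3 / 9.80 = 8325.9 m.
Invert the barometric formula: z = H ln(P₀/P).
P₀/P = 99200/78000 = 1.2718; ln(1.2718) = 0.24043.
z = 8325.9 × 0.24043 = 2001.8 m.

z ≈ 2000 m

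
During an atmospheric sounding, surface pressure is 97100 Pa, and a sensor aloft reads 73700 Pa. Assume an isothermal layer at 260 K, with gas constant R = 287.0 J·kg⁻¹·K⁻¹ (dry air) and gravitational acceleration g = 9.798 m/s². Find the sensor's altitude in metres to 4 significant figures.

z ≈ 2100 m

Scale height: H = RT/g = 287.0 × 260 / 9.798 = 7615.8 m.
Invert the barometric formula: z = H ln(P₀/P).
P₀/P = 97100/73700 = 1.3175; ln(1.3175) = 0.27574.
z = 7615.8 × 0.27574 = 2100.0 m.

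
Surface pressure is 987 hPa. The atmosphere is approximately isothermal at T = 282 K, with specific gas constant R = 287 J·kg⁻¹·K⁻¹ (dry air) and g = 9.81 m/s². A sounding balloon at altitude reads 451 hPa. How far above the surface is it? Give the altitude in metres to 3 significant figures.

Scale height: H = RT/g = 287 × 282 / 9.81 = 8250.2 m.
Invert the barometric formula: z = H ln(P₀/P).
P₀/P = 987/451 = 2.1885; ln(2.1885) = 0.78322.
z = 8250.2 × 0.78322 = 6461.7 m.

z ≈ 6460 m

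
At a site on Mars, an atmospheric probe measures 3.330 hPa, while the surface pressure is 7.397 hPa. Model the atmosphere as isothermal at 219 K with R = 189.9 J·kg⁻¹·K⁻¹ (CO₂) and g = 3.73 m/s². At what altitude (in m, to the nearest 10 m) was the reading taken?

z ≈ 8900 m

Scale height: H = RT/g = 189.9 × 219 / 3.73 = 11150 m.
Invert the barometric formula: z = H ln(P₀/P).
P₀/P = 7.397/3.330 = 2.2213; ln(2.2213) = 0.79809.
z = 11150 × 0.79809 = 8898.7 m.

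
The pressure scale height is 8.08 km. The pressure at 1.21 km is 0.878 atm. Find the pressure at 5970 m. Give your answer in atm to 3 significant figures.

P ≈ 0.487 atm

Between two levels, P₂ = P₁ exp(−Δz/H) with Δz = z₂ − z₁.
Δz = 5970.0 − 1210.0 = 4760.0 m; Δz/H = 4760.0/8080.0 = 0.58911.
P₂ = 0.878 × exp(−0.58911) = 0.878 × 0.55482 = 0.48713 atm.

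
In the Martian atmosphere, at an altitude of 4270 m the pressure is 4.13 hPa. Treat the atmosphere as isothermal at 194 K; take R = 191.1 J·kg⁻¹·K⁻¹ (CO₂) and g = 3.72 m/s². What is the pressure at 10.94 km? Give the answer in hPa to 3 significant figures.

P ≈ 2.11 hPa

Scale height: H = RT/g = 191.1 × 194 / 3.72 = 9966.0 m.
Between two levels, P₂ = P₁ exp(−Δz/H) with Δz = z₂ − z₁.
Δz = 10940 − 4270.0 = 6670.0 m; Δz/H = 6670.0/9966.0 = 0.66928.
P₂ = 4.13 × exp(−0.66928) = 4.13 × 0.51208 = 2.1149 hPa.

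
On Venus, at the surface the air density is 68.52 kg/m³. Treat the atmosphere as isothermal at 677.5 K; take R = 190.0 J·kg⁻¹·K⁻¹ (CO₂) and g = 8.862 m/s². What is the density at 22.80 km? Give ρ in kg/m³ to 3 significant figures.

ρ ≈ 14.3 kg/m³

Scale height: H = RT/g = 190.0 × 677.5 / 8.862 = 14526 m.
In an isothermal atmosphere, density decays like pressure: ρ = ρ₀ exp(−z/H).
z/H = 22800/14526 = 1.5696; exp(−1.5696) = 0.20813.
ρ = 68.52 × 0.20813 = 14.261 kg/m³.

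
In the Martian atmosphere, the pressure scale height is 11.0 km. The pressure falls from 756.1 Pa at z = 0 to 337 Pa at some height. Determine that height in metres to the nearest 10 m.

Invert the barometric formula: z = H ln(P₀/P).
P₀/P = 756.1/337 = 2.2436; ln(2.2436) = 0.80808.
z = 11000 × 0.80808 = 8888.9 m.

z ≈ 8890 m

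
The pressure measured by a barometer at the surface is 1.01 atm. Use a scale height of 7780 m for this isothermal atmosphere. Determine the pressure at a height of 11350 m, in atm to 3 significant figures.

Barometric formula: P = P₀ exp(−z/H).
z/H = 11350/7780.0 = 1.4589; exp(−1.4589) = 0.23249.
P = 1.01 × 0.23249 = 0.23481 atm.

P ≈ 0.235 atm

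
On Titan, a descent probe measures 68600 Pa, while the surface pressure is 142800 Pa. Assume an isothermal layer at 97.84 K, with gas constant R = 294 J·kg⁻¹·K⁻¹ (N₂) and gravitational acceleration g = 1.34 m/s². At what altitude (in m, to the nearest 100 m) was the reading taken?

z ≈ 15700 m

Scale height: H = RT/g = 294 × 97.84 / 1.34 = 21466 m.
Invert the barometric formula: z = H ln(P₀/P).
P₀/P = 142800/68600 = 2.0816; ln(2.0816) = 0.73314.
z = 21466 × 0.73314 = 15738 m.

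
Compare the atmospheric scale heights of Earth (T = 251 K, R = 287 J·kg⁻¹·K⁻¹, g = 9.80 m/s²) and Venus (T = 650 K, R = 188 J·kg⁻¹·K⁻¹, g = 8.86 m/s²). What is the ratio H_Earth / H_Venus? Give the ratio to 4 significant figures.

H_Earth/H_Venus ≈ 0.5330

H = RT/g for each body.
H_Earth = 287 × 251 / 9.80 = 7350.7 m.
H_Venus = 188 × 650 / 8.86 = 13792 m.
H_Earth/H_Venus = 7350.7/13792 = 0.53297.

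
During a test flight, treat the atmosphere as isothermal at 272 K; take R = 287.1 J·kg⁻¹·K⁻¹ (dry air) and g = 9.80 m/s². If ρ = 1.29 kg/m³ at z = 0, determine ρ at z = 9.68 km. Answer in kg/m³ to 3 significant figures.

ρ ≈ 0.383 kg/m³

Scale height: H = RT/g = 287.1 × 272 / 9.80 = 7968.5 m.
In an isothermal atmosphere, density decays like pressure: ρ = ρ₀ exp(−z/H).
z/H = 9680.0/7968.5 = 1.2148; exp(−1.2148) = 0.29677.
ρ = 1.29 × 0.29677 = 0.38283 kg/m³.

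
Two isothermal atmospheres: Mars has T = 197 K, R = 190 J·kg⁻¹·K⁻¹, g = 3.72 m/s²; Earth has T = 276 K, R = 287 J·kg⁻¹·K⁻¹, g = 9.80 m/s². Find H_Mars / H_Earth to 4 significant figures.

H = RT/g for each body.
H_Mars = 190 × 197 / 3.72 = 10062 m.
H_Earth = 287 × 276 / 9.80 = 8082.9 m.
H_Mars/H_Earth = 10062/8082.9 = 1.2449.

H_Mars/H_Earth ≈ 1.245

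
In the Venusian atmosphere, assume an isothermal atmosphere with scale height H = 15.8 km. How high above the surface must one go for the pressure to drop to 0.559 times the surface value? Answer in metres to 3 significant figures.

z ≈ 9190 m

Set P/P₀ = exp(−z/H) = 0.559, so z = −H ln(0.559).
−ln(0.559) = 0.58161; z = 15800 × 0.58161 = 9189.4 m.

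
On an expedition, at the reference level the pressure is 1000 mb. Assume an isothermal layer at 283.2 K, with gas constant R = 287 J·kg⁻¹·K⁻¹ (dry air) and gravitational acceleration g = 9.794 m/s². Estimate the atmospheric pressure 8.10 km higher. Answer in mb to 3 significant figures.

Scale height: H = RT/g = 287 × 283.2 / 9.794 = 8298.8 m.
Barometric formula: P = P₀ exp(−z/H).
z/H = 8100.0/8298.8 = 0.97604; exp(−0.97604) = 0.37680.
P = 1000 × 0.37680 = 376.80 mb.

P ≈ 377 mb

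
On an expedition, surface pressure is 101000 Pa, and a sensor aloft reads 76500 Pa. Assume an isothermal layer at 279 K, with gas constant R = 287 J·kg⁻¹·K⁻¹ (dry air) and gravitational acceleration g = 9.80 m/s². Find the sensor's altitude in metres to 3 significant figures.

z ≈ 2270 m

Scale height: H = RT/g = 287 × 279 / 9.80 = 8170.7 m.
Invert the barometric formula: z = H ln(P₀/P).
P₀/P = 101000/76500 = 1.3203; ln(1.3203) = 0.27786.
z = 8170.7 × 0.27786 = 2270.3 m.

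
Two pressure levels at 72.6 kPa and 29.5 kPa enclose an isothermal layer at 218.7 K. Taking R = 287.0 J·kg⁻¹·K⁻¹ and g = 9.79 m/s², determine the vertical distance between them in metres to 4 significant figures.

Hypsometric equation: Δz = (R T̄/g) ln(P₁/P₂).
R T̄/g = 287.0 × 218.7 / 9.79 = 6411.3 m.
ln(72.6/29.5) = ln(2.4610) = 0.90057.
Δz = 6411.3 × 0.90057 = 5773.8 m.

Δz ≈ 5774 m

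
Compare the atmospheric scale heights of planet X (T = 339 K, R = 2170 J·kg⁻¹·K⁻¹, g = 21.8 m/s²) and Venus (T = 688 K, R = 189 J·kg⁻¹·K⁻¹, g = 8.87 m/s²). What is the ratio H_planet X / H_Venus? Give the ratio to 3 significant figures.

H = RT/g for each body.
H_planet X = 2170 × 339 / 21.8 = 33744 m.
H_Venus = 189 × 688 / 8.87 = 14660 m.
H_planet X/H_Venus = 33744/14660 = 2.3018.

H_planet X/H_Venus ≈ 2.30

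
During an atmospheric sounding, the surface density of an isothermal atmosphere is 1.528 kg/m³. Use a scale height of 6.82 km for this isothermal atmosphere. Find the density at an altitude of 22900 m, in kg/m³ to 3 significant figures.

In an isothermal atmosphere, density decays like pressure: ρ = ρ₀ exp(−z/H).
z/H = 22900/6820.0 = 3.3578; exp(−3.3578) = 0.034812.
ρ = 1.528 × 0.034812 = 0.053193 kg/m³.

ρ ≈ 0.0532 kg/m³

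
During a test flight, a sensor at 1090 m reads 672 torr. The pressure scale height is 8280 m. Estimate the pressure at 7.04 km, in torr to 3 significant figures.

P ≈ 328 torr

Between two levels, P₂ = P₁ exp(−Δz/H) with Δz = z₂ − z₁.
Δz = 7040.0 − 1090.0 = 5950.0 m; Δz/H = 5950.0/8280.0 = 0.71860.
P₂ = 672 × exp(−0.71860) = 672 × 0.48743 = 327.55 torr.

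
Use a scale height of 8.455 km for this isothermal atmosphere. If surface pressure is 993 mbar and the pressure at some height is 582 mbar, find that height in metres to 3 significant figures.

z ≈ 4520 m

Invert the barometric formula: z = H ln(P₀/P).
P₀/P = 993/582 = 1.7062; ln(1.7062) = 0.53427.
z = 8455.0 × 0.53427 = 4517.3 m.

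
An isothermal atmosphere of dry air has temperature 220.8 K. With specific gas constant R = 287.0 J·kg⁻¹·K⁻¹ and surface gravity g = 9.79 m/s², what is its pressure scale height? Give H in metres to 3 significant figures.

The scale height of an isothermal atmosphere is H = RT/g.
H = 287.0 × 220.8 / 9.79 = 63370/9.79 = 6472.9 m.

H ≈ 6470 m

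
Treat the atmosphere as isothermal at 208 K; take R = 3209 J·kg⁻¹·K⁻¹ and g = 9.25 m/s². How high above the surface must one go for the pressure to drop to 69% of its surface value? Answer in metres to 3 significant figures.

z ≈ 26800 m

Scale height: H = RT/g = 3209 × 208 / 9.25 = 72159 m.
Set P/P₀ = exp(−z/H) = 0.69, so z = −H ln(0.69).
−ln(0.69) = 0.37106; z = 72159 × 0.37106 = 26775 m.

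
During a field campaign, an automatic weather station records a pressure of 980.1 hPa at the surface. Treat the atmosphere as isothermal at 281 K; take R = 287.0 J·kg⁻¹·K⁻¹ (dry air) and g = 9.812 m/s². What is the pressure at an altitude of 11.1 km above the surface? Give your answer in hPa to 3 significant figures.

Scale height: H = RT/g = 287.0 × 281 / 9.812 = 8219.2 m.
Barometric formula: P = P₀ exp(−z/H).
z/H = 11100/8219.2 = 1.3505; exp(−1.3505) = 0.25911.
P = 980.1 × 0.25911 = 253.95 hPa.

P ≈ 254 hPa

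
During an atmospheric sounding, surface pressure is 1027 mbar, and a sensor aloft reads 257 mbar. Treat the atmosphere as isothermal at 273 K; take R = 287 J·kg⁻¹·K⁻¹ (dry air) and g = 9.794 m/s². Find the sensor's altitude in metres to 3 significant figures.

z ≈ 11100 m

Scale height: H = RT/g = 287 × 273 / 9.794 = 7999.9 m.
Invert the barometric formula: z = H ln(P₀/P).
P₀/P = 1027/257 = 3.9961; ln(3.9961) = 1.3853.
z = 7999.9 × 1.3853 = 11082 m.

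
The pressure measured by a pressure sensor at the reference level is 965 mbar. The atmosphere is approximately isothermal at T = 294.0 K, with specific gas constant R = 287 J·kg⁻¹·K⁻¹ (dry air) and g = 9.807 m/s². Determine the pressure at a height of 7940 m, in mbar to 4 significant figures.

Scale height: H = RT/g = 287 × 294.0 / 9.807 = 8603.9 m.
Barometric formula: P = P₀ exp(−z/H).
z/H = 7940.0/8603.9 = 0.92284; exp(−0.92284) = 0.39739.
P = 965 × 0.39739 = 383.48 mbar.

P ≈ 383.5 mbar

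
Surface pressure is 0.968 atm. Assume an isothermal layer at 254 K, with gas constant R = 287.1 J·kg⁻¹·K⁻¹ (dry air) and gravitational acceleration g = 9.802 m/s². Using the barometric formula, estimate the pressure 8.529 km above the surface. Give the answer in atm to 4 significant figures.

Scale height: H = RT/g = 287.1 × 254 / 9.802 = 7439.6 m.
Barometric formula: P = P₀ exp(−z/H).
z/H = 8529.0/7439.6 = 1.1464; exp(−1.1464) = 0.31778.
P = 0.968 × 0.31778 = 0.30761 atm.

P ≈ 0.3076 atm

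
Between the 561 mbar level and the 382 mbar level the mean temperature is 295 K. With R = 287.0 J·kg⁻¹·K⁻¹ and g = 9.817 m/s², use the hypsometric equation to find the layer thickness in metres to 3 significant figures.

Δz ≈ 3310 m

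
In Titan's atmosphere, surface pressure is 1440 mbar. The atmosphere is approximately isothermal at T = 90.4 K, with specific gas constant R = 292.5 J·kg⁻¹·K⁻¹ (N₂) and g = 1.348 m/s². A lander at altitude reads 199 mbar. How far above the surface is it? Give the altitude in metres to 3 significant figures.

z ≈ 38800 m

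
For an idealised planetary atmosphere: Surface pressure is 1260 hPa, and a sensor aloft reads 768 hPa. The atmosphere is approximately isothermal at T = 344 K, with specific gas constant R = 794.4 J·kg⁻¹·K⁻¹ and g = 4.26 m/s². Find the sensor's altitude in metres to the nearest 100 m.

z ≈ 31800 m

Scale height: H = RT/g = 794.4 × 344 / 4.26 = 64149 m.
Invert the barometric formula: z = H ln(P₀/P).
P₀/P = 1260/768 = 1.6406; ln(1.6406) = 0.49506.
z = 64149 × 0.49506 = 31758 m.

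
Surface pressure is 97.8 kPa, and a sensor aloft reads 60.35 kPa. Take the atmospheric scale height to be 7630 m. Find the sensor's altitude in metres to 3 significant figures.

z ≈ 3680 m

Invert the barometric formula: z = H ln(P₀/P).
P₀/P = 97.8/60.35 = 1.6205; ln(1.6205) = 0.48273.
z = 7630.0 × 0.48273 = 3683.2 m.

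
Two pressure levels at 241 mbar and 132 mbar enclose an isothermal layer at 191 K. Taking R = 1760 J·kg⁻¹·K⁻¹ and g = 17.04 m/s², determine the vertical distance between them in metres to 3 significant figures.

Δz ≈ 11900 m

Hypsometric equation: Δz = (R T̄/g) ln(P₁/P₂).
R T̄/g = 1760 × 191 / 17.04 = 19728 m.
ln(241/132) = ln(1.8258) = 0.60202.
Δz = 19728 × 0.60202 = 11877 m.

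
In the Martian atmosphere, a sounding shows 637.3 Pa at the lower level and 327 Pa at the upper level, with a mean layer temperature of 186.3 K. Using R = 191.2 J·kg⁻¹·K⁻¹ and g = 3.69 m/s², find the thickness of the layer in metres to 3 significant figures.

Δz ≈ 6440 m

Hypsometric equation: Δz = (R T̄/g) ln(P₁/P₂).
R T̄/g = 191.2 × 186.3 / 3.69 = 9653.3 m.
ln(637.3/327) = ln(1.9489) = 0.66727.
Δz = 9653.3 × 0.66727 = 6441.4 m.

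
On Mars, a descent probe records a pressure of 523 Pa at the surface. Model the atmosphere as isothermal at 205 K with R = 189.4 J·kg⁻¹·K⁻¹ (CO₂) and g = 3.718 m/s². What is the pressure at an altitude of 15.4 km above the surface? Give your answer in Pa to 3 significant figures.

Scale height: H = RT/g = 189.4 × 205 / 3.718 = 10443 m.
Barometric formula: P = P₀ exp(−z/H).
z/H = 15400/10443 = 1.4747; exp(−1.4747) = 0.22885.
P = 523 × 0.22885 = 119.69 Pa.

P ≈ 120 Pa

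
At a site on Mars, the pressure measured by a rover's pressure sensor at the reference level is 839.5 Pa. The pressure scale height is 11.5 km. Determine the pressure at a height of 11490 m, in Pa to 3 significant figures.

Barometric formula: P = P₀ exp(−z/H).
z/H = 11490/11500 = 0.99913; exp(−0.99913) = 0.36820.
P = 839.5 × 0.36820 = 309.10 Pa.

P ≈ 309 Pa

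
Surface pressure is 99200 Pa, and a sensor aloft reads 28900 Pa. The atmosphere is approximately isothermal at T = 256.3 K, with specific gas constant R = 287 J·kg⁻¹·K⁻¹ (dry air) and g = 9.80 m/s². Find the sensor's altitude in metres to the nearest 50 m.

z ≈ 9250 m

Scale height: H = RT/g = 287 × 256.3 / 9.80 = 7505.9 m.
Invert the barometric formula: z = H ln(P₀/P).
P₀/P = 99200/28900 = 3.4325; ln(3.4325) = 1.2333.
z = 7505.9 × 1.2333 = 9257.0 m.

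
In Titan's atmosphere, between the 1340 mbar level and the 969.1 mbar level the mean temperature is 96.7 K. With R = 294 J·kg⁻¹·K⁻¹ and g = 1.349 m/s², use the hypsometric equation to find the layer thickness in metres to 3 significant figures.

Δz ≈ 6830 m

Hypsometric equation: Δz = (R T̄/g) ln(P₁/P₂).
R T̄/g = 294 × 96.7 / 1.349 = 21075 m.
ln(1340/969.1) = ln(1.3827) = 0.32404.
Δz = 21075 × 0.32404 = 6829.1 m.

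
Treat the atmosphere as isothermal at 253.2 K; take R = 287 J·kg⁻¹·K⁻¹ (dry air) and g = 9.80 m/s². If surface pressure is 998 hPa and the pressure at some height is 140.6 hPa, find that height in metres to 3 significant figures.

z ≈ 14500 m

Scale height: H = RT/g = 287 × 253.2 / 9.80 = 7415.1 m.
Invert the barometric formula: z = H ln(P₀/P).
P₀/P = 998/140.6 = 7.0982; ln(7.0982) = 1.9598.
z = 7415.1 × 1.9598 = 14532 m.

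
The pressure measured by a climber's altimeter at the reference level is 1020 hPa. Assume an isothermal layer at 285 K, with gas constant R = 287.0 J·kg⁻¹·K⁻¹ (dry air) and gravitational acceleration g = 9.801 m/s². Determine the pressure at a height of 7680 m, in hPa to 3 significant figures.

P ≈ 406 hPa

Scale height: H = RT/g = 287.0 × 285 / 9.801 = 8345.6 m.
Barometric formula: P = P₀ exp(−z/H).
z/H = 7680.0/8345.6 = 0.92025; exp(−0.92025) = 0.39842.
P = 1020 × 0.39842 = 406.39 hPa.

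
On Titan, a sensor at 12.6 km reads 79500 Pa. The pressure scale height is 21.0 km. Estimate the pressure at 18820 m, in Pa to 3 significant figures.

P ≈ 59100 Pa

Between two levels, P₂ = P₁ exp(−Δz/H) with Δz = z₂ − z₁.
Δz = 18820 − 12600 = 6220.0 m; Δz/H = 6220.0/21000 = 0.29619.
P₂ = 79500 × exp(−0.29619) = 79500 × 0.74365 = 59120 Pa.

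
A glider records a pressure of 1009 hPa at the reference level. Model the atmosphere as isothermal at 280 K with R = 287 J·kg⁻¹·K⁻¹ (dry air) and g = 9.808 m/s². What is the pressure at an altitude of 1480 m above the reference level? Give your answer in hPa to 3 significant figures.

P ≈ 842 hPa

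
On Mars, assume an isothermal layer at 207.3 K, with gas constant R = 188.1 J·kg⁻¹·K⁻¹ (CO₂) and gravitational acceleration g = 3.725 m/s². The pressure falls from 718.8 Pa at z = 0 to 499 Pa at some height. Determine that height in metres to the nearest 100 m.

z ≈ 3800 m

Scale height: H = RT/g = 188.1 × 207.3 / 3.725 = 10468 m.
Invert the barometric formula: z = H ln(P₀/P).
P₀/P = 718.8/499 = 1.4405; ln(1.4405) = 0.36499.
z = 10468 × 0.36499 = 3820.7 m.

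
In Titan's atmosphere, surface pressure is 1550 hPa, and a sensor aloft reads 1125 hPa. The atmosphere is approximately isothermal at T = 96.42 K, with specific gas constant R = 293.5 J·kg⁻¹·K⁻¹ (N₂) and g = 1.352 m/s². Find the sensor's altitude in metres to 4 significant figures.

Scale height: H = RT/g = 293.5 × 96.42 / 1.352 = 20931 m.
Invert the barometric formula: z = H ln(P₀/P).
P₀/P = 1550/1125 = 1.3778; ln(1.3778) = 0.32049.
z = 20931 × 0.32049 = 6708.2 m.

z ≈ 6708 m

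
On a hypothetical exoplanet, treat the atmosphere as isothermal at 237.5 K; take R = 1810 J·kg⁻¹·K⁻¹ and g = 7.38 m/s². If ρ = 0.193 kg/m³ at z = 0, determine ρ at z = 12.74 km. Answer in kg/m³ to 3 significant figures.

Scale height: H = RT/g = 1810 × 237.5 / 7.38 = 58249 m.
In an isothermal atmosphere, density decays like pressure: ρ = ρ₀ exp(−z/H).
z/H = 12740/58249 = 0.21872; exp(−0.21872) = 0.80355.
ρ = 0.193 × 0.80355 = 0.15509 kg/m³.

ρ ≈ 0.155 kg/m³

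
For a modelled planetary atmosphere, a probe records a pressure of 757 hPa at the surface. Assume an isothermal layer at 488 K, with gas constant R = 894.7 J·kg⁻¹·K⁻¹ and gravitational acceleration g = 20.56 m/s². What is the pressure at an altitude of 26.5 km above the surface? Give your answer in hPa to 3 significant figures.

P ≈ 217 hPa

Scale height: H = RT/g = 894.7 × 488 / 20.56 = 21236 m.
Barometric formula: P = P₀ exp(−z/H).
z/H = 26500/21236 = 1.2479; exp(−1.2479) = 0.28711.
P = 757 × 0.28711 = 217.34 hPa.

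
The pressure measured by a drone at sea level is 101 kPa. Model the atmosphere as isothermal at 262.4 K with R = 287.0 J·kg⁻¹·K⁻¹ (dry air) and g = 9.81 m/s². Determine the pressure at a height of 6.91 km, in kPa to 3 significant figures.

P ≈ 41.1 kPa

Scale height: H = RT/g = 287.0 × 262.4 / 9.81 = 7676.7 m.
Barometric formula: P = P₀ exp(−z/H).
z/H = 6910.0/7676.7 = 0.90013; exp(−0.90013) = 0.40652.
P = 101 × 0.40652 = 41.059 kPa.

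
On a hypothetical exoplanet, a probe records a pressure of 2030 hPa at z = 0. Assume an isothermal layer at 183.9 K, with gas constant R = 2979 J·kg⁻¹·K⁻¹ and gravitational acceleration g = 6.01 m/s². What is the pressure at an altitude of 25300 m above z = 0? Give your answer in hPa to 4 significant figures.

P ≈ 1538 hPa

Scale height: H = RT/g = 2979 × 183.9 / 6.01 = 91154 m.
Barometric formula: P = P₀ exp(−z/H).
z/H = 25300/91154 = 0.27755; exp(−0.27755) = 0.75764.
P = 2030 × 0.75764 = 1538.0 hPa.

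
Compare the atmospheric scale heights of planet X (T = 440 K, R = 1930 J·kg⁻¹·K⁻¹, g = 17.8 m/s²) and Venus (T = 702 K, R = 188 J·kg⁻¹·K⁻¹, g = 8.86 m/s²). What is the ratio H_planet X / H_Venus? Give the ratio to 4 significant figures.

H_planet X/H_Venus ≈ 3.203

H = RT/g for each body.
H_planet X = 1930 × 440 / 17.8 = 47708 m.
H_Venus = 188 × 702 / 8.86 = 14896 m.
H_planet X/H_Venus = 47708/14896 = 3.2027.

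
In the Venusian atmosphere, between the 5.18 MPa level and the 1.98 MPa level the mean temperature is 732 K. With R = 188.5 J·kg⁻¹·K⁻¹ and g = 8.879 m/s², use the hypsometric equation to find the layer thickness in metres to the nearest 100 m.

Hypsometric equation: Δz = (R T̄/g) ln(P₁/P₂).
R T̄/g = 188.5 × 732 / 8.879 = 15540 m.
ln(5.18/1.98) = ln(2.6162) = 0.96172.
Δz = 15540 × 0.96172 = 14945 m.

Δz ≈ 14900 m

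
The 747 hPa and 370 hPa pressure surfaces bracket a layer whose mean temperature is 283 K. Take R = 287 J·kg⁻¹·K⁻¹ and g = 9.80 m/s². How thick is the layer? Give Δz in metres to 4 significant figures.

Hypsometric equation: Δz = (R T̄/g) ln(P₁/P₂).
R T̄/g = 287 × 283 / 9.80 = 8287.9 m.
ln(747/370) = ln(2.0189) = 0.70255.
Δz = 8287.9 × 0.70255 = 5822.7 m.

Δz ≈ 5823 m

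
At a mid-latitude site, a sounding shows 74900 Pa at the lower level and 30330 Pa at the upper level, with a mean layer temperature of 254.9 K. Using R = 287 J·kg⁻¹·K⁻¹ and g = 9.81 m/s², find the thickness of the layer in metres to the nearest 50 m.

Δz ≈ 6750 m

Hypsometric equation: Δz = (R T̄/g) ln(P₁/P₂).
R T̄/g = 287 × 254.9 / 9.81 = 7457.3 m.
ln(74900/30330) = ln(2.4695) = 0.90402.
Δz = 7457.3 × 0.90402 = 6741.5 m.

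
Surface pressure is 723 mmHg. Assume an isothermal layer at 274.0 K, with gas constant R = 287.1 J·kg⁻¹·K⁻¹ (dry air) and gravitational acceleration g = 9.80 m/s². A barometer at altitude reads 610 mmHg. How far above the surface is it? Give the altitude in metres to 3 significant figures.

z ≈ 1360 m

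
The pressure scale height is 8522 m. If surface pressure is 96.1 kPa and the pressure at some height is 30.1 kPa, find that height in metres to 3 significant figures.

z ≈ 9890 m

Invert the barometric formula: z = H ln(P₀/P).
P₀/P = 96.1/30.1 = 3.1927; ln(3.1927) = 1.1609.
z = 8522.0 × 1.1609 = 9893.2 m.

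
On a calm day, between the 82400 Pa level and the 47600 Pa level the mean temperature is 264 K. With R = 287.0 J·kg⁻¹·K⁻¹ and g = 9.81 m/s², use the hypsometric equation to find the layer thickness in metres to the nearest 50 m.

Δz ≈ 4250 m

Hypsometric equation: Δz = (R T̄/g) ln(P₁/P₂).
R T̄/g = 287.0 × 264 / 9.81 = 7723.5 m.
ln(82400/47600) = ln(1.7311) = 0.54876.
Δz = 7723.5 × 0.54876 = 4238.3 m.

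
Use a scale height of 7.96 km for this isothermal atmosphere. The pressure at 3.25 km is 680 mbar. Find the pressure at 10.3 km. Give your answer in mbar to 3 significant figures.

Between two levels, P₂ = P₁ exp(−Δz/H) with Δz = z₂ − z₁.
Δz = 10300 − 3250.0 = 7050.0 m; Δz/H = 7050.0/7960.0 = 0.88568.
P₂ = 680 × exp(−0.88568) = 680 × 0.41243 = 280.45 mbar.

P ≈ 280 mbar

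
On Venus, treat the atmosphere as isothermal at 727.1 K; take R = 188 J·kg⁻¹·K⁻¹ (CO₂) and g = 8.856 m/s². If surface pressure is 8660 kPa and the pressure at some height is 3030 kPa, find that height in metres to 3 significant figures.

z ≈ 16200 m

Scale height: H = RT/g = 188 × 727.1 / 8.856 = 15435 m.
Invert the barometric formula: z = H ln(P₀/P).
P₀/P = 8660/3030 = 2.8581; ln(2.8581) = 1.0502.
z = 15435 × 1.0502 = 16210 m.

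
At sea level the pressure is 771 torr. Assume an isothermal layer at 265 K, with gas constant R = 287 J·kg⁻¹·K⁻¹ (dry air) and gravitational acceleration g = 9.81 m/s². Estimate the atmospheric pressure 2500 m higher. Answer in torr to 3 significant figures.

Scale height: H = RT/g = 287 × 265 / 9.81 = 7752.8 m.
Barometric formula: P = P₀ exp(−z/H).
z/H = 2500.0/7752.8 = 0.32246; exp(−0.32246) = 0.72436.
P = 771 × 0.72436 = 558.48 torr.

P ≈ 558 torr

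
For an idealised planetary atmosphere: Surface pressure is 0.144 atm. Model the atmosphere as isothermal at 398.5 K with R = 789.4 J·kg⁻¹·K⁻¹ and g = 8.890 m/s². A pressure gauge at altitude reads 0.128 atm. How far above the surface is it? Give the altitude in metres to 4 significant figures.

z ≈ 4168 m

Scale height: H = RT/g = 789.4 × 398.5 / 8.890 = 35385 m.
Invert the barometric formula: z = H ln(P₀/P).
P₀/P = 0.144/0.128 = 1.1250; ln(1.1250) = 0.11778.
z = 35385 × 0.11778 = 4167.6 m.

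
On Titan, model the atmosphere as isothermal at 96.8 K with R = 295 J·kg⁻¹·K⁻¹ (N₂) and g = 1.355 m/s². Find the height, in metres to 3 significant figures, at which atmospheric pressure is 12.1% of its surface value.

z ≈ 44500 m

Scale height: H = RT/g = 295 × 96.8 / 1.355 = 21075 m.
Set P/P₀ = exp(−z/H) = 0.121, so z = −H ln(0.121).
−ln(0.121) = 2.1120; z = 21075 × 2.1120 = 44510 m.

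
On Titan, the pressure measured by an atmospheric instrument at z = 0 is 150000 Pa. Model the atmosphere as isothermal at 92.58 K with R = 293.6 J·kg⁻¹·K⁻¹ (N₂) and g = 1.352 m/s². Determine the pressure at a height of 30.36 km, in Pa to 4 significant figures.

P ≈ 33130 Pa

Scale height: H = RT/g = 293.6 × 92.58 / 1.352 = 20105 m.
Barometric formula: P = P₀ exp(−z/H).
z/H = 30360/20105 = 1.5101; exp(−1.5101) = 0.22089.
P = 150000 × 0.22089 = 33134 Pa.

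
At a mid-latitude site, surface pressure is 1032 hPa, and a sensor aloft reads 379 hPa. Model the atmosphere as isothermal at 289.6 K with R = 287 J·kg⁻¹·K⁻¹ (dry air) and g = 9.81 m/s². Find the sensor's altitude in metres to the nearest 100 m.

Scale height: H = RT/g = 287 × 289.6 / 9.81 = 8472.5 m.
Invert the barometric formula: z = H ln(P₀/P).
P₀/P = 1032/379 = 2.7230; ln(2.7230) = 1.0017.
z = 8472.5 × 1.0017 = 8486.9 m.

z ≈ 8500 m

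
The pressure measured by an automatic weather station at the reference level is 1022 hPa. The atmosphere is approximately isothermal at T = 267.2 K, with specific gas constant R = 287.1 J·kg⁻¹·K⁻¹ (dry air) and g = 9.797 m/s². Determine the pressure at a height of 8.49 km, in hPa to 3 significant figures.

P ≈ 346 hPa

Scale height: H = RT/g = 287.1 × 267.2 / 9.797 = 7830.3 m.
Barometric formula: P = P₀ exp(−z/H).
z/H = 8490.0/7830.3 = 1.0842; exp(−1.0842) = 0.33817.
P = 1022 × 0.33817 = 345.61 hPa.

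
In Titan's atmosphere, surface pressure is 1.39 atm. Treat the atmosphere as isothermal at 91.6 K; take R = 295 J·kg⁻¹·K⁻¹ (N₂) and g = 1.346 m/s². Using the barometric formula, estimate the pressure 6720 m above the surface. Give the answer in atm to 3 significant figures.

P ≈ 0.995 atm

Scale height: H = RT/g = 295 × 91.6 / 1.346 = 20076 m.
Barometric formula: P = P₀ exp(−z/H).
z/H = 6720.0/20076 = 0.33473; exp(−0.33473) = 0.71553.
P = 1.39 × 0.71553 = 0.99459 atm.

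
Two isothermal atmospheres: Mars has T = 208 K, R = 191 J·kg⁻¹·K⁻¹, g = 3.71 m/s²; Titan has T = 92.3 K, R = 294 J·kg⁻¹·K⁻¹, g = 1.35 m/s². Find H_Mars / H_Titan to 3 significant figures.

H = RT/g for each body.
H_Mars = 191 × 208 / 3.71 = 10708 m.
H_Titan = 294 × 92.3 / 1.35 = 20101 m.
H_Mars/H_Titan = 10708/20101 = 0.53271.

H_Mars/H_Titan ≈ 0.533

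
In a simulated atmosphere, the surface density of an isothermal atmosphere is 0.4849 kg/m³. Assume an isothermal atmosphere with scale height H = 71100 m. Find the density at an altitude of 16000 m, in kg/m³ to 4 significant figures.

ρ ≈ 0.3872 kg/m³

In an isothermal atmosphere, density decays like pressure: ρ = ρ₀ exp(−z/H).
z/H = 16000/71100 = 0.22504; exp(−0.22504) = 0.79848.
ρ = 0.4849 × 0.79848 = 0.38718 kg/m³.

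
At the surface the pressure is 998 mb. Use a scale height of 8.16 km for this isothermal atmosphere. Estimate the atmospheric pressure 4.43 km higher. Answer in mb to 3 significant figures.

Barometric formula: P = P₀ exp(−z/H).
z/H = 4430.0/8160.0 = 0.54289; exp(−0.54289) = 0.58107.
P = 998 × 0.58107 = 579.91 mb.

P ≈ 580 mb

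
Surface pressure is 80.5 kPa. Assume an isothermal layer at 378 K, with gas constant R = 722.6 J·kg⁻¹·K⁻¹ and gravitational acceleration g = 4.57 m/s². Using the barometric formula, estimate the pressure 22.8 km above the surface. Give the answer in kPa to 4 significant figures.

P ≈ 54.97 kPa

Scale height: H = RT/g = 722.6 × 378 / 4.57 = 59769 m.
Barometric formula: P = P₀ exp(−z/H).
z/H = 22800/59769 = 0.38147; exp(−0.38147) = 0.68286.
P = 80.5 × 0.68286 = 54.970 kPa.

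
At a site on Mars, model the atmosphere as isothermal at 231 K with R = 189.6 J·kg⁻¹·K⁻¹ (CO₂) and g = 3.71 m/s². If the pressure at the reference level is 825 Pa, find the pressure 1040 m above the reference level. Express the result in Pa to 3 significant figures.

Scale height: H = RT/g = 189.6 × 231 / 3.71 = 11805 m.
Barometric formula: P = P₀ exp(−z/H).
z/H = 1040.0/11805 = 0.088098; exp(−0.088098) = 0.91567.
P = 825 × 0.91567 = 755.43 Pa.

P ≈ 755 Pa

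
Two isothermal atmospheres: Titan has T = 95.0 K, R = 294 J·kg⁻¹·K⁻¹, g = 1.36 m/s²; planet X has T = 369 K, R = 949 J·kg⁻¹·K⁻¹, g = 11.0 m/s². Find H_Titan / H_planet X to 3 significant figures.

H = RT/g for each body.
H_Titan = 294 × 95.0 / 1.36 = 20537 m.
H_planet X = 949 × 369 / 11.0 = 31835 m.
H_Titan/H_planet X = 20537/31835 = 0.64511.

H_Titan/H_planet X ≈ 0.645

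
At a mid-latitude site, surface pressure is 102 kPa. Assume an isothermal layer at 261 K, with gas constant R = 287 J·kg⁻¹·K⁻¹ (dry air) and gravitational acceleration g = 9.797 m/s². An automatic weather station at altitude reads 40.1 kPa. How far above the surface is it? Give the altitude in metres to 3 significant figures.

z ≈ 7140 m

Scale height: H = RT/g = 287 × 261 / 9.797 = 7645.9 m.
Invert the barometric formula: z = H ln(P₀/P).
P₀/P = 102/40.1 = 2.5436; ln(2.5436) = 0.93358.
z = 7645.9 × 0.93358 = 7138.1 m.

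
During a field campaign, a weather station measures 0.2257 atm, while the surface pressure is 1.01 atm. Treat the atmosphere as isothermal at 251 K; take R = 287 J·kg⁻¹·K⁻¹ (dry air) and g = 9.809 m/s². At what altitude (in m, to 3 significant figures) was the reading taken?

z ≈ 11000 m

Scale height: H = RT/g = 287 × 251 / 9.809 = 7344.0 m.
Invert the barometric formula: z = H ln(P₀/P).
P₀/P = 1.01/0.2257 = 4.4750; ln(4.4750) = 1.4985.
z = 7344.0 × 1.4985 = 11005 m.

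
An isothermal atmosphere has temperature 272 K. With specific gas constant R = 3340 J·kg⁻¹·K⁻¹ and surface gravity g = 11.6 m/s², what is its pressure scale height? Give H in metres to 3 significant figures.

The scale height of an isothermal atmosphere is H = RT/g.
H = 3340 × 272 / 11.6 = 908480/11.6 = 78317 m.

H ≈ 78300 m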